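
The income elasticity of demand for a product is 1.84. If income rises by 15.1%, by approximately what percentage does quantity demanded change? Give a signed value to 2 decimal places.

27.78

%ΔQ ≈ E × %ΔI = (1.84) × (15.1%) ≈ 27.78%.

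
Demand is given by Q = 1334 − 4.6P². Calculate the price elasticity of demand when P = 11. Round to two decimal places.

-1.43

At P = 11, Q = 777.4.
dQ/dP = −2·4.6·P = −101.2.
Point elasticity E = (dQ/dP)·(P/Q) = -101.2 × 11/777.4 ≈ -1.43.
|E| > 1, so demand is elastic at this price.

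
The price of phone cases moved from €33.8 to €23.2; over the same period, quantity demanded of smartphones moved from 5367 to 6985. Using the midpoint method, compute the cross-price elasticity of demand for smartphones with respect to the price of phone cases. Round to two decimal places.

-0.70

%ΔQ_x = (6985 − 5367)/[(5367+6985)/2] = 1618/6176 ≈ 0.2620.
%ΔP_y = (23.2 − 33.8)/[(33.8+23.2)/2] ≈ -0.3719.
E_xy = 0.2620/-0.3719 ≈ -0.70.
E_xy < 0, so smartphones and phone cases are complements.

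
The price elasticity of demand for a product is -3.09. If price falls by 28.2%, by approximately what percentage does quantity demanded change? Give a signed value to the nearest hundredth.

87.14

%ΔQ ≈ E × %ΔP = (-3.09) × (-28.2%) ≈ 87.14%.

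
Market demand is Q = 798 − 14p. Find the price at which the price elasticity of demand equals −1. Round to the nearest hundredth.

For linear demand Q = a − bp, E = −bp/(a − bp). |E| = 1 ⇒ bp = a − bp ⇒ p = a/(2b).
p = 798/(2·14) = 28.50.

28.50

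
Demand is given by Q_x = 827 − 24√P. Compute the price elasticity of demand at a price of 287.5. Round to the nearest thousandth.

-0.484

At P = 287.5, Q_x = 420.0602.
dQ_x/dP = −24/(2√P) = −24/(2·16.9558).
Point elasticity E = (dQ_x/dP)·(P/Q_x) = -0.7077 × 287.5/420.0602 ≈ -0.484.
|E| < 1, so demand is inelastic at this price.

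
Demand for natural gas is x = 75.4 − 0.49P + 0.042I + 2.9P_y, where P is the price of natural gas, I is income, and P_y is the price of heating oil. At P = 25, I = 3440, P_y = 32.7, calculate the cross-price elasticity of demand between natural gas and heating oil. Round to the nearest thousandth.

x = 75.4 − 0.49(25) + 0.042(3440) + 2.9(32.7) = 75.4 − 12.25 + 144.48 + 94.83 = 302.46.
∂x/∂P_y = +2.9, so E_xy = 2.9·(32.7/302.46) ≈ 0.314.
E_xy > 0: the goods are substitutes.

0.314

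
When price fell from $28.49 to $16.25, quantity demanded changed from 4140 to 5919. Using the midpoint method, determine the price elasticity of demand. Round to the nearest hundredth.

-0.65

%ΔQ = (5919 − 4140)/[(4140 + 5919)/2] = 1779/5029.5 ≈ 0.3537.
%ΔP = (16.25 − 28.49)/[(28.49 + 16.25)/2] = -12.24/22.37 ≈ -0.5472.
Arc elasticity E = %ΔQ/%ΔP ≈ 0.3537/-0.5472 ≈ -0.65.
|E| < 1: demand is inelastic over this range.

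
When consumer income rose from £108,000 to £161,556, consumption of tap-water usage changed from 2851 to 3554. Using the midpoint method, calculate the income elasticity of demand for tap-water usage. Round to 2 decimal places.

%ΔQ = (3554 − 2851)/[(2851+3554)/2] = 703/3202.5 ≈ 0.2195.
%ΔI = (161,556 − 108,000)/[(108,000+161,556)/2] = 53556/134778 ≈ 0.3974.
E_I = %ΔQ/%ΔI ≈ 0.55.
E_I ∈ (0,1): normal good (necessity).

0.55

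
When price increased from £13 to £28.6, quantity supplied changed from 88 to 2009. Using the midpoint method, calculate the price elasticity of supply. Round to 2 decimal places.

2.44

%ΔQ = (2009 − 88)/[(88 + 2009)/2] = 1921/1048.5 ≈ 1.8321.
%Δp = (28.6 − 13)/[(13 + 28.6)/2] = 15.6/20.8 ≈ 0.7500.
Arc elasticity E = %ΔQ/%Δp ≈ 1.8321/0.7500 ≈ 2.44.
|E| > 1: supply is elastic over this range.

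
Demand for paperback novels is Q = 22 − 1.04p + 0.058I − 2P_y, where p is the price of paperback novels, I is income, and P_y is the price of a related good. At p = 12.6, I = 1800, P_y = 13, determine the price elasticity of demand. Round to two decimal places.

-0.15

Q = 22 − 1.04(12.6) + 0.058(1800) − 2(13) = 22 − 13.104 + 104.4 − 26 = 87.296.
∂Q/∂p = −1.04, so E_p = (−1.04)·(12.6/87.296) ≈ -0.15.
|E_p| < 1: demand is inelastic.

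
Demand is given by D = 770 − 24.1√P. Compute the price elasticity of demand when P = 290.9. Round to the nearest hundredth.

At P = 290.9, D = 358.9554.
dD/dP = −24.1/(2√P) = −24.1/(2·17.0558).
Point elasticity E = (dD/dP)·(P/D) = -0.7065 × 290.9/358.9554 ≈ -0.57.
|E| < 1, so demand is inelastic at this price.

-0.57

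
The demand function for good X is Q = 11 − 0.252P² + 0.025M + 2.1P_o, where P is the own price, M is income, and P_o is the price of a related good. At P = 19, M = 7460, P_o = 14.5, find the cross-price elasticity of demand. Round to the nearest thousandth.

0.222

At the given point, Q = 11 − 0.252(19)² + 0.025(7460) + 2.1(14.5) = 11 − 90.972 + 186.5 + 30.45 = 136.978.
∂Q/∂P_o = +2.1, so E_xy = 2.1·(14.5/136.978) ≈ 0.222.
E_xy > 0: the goods are substitutes.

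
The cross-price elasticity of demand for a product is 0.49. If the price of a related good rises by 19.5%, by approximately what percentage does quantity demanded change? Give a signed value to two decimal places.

%ΔQ ≈ E × %ΔP_y = (0.49) × (19.5%) ≈ 9.56%.

9.56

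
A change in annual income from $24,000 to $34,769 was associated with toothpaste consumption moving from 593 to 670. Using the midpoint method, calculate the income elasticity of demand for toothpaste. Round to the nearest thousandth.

%ΔQ = (670 − 593)/[(593+670)/2] = 77/631.5 ≈ 0.1219.
%ΔY = (34,769 − 24,000)/[(24,000+34,769)/2] = 10769/29384.5 ≈ 0.3665.
E_I = %ΔQ/%ΔY ≈ 0.333.
E_I ∈ (0,1): normal good (necessity).

0.333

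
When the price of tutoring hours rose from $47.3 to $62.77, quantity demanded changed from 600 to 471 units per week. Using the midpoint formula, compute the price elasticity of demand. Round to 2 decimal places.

%ΔQ = (471 − 600)/[(600 + 471)/2] = -129/535.5 ≈ -0.2409.
%Δp = (62.77 − 47.3)/[(47.3 + 62.77)/2] = 15.47/55.035 ≈ 0.2811.
Arc elasticity E = %ΔQ/%Δp ≈ -0.2409/0.2811 ≈ -0.86.
|E| < 1: demand is inelastic over this range.

-0.86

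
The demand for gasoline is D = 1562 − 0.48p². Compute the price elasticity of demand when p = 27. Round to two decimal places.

At p = 27, D = 1212.08.
dD/dp = −2·0.48·p = −25.92.
Point elasticity E = (dD/dp)·(p/D) = -25.92 × 27/1212.08 ≈ -0.58.
|E| < 1, so demand is inelastic at this price.

-0.58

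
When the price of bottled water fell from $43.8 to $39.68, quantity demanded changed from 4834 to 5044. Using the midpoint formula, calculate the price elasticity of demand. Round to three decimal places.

-0.431

%Δq = (5044 − 4834)/[(4834 + 5044)/2] = 210/4939 ≈ 0.0425.
%Δp = (39.68 − 43.8)/[(43.8 + 39.68)/2] = -4.12/41.74 ≈ -0.0987.
Arc elasticity E = %Δq/%Δp ≈ 0.0425/-0.0987 ≈ -0.431.
|E| < 1: demand is inelastic over this range.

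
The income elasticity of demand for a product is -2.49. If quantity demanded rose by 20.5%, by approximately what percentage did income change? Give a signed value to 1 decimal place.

%ΔQ ≈ E × %ΔI ⇒ %ΔI = %ΔQ / E = (20.5%)/(-2.49) ≈ -8.2%.

-8.2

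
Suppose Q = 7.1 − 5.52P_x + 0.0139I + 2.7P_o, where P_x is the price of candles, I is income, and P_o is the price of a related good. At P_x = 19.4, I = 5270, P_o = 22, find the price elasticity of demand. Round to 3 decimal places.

-3.278

Q = 7.1 − 5.52(19.4) + 0.0139(5270) + 2.7(22) = 7.1 − 107.088 + 73.253 + 59.4 = 32.665.
∂Q/∂P_x = −5.52, so E_p = (−5.52)·(19.4/32.665) ≈ -3.278.
|E_p| > 1: demand is elastic.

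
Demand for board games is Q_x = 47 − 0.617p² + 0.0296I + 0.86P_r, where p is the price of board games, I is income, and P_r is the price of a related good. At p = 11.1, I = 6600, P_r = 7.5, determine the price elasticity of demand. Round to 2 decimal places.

-0.88

At the given point, Q_x = 47 − 0.617(11.1)² + 0.0296(6600) + 0.86(7.5) = 47 − 76.0206 + 195.36 + 6.45 = 172.7894.
∂Q_x/∂p = −2·0.617·p = -13.6974, so E_p = -13.6974·(11.1/172.7894) ≈ -0.88.
|E_p| < 1: demand is inelastic.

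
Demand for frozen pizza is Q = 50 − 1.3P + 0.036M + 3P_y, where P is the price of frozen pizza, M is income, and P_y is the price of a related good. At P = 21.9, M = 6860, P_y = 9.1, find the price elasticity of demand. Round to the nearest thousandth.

-0.096

At the given point, Q = 50 − 1.3(21.9) + 0.036(6860) + 3(9.1) = 50 − 28.47 + 246.96 + 27.3 = 295.79.
∂Q/∂P = −1.3, so E_p = (−1.3)·(21.9/295.79) ≈ -0.096.
|E_p| < 1: demand is inelastic.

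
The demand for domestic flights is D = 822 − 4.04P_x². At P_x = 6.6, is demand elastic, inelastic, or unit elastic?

inelastic

At P_x = 6.6, D = 646.0176.
dD/dP_x = −2·4.04·P_x = −53.328.
Point elasticity E = (dD/dP_x)·(P_x/D) = -53.328 × 6.6/646.0176 ≈ -0.545.
|E| ≈ 0.545 < 1, so demand is inelastic.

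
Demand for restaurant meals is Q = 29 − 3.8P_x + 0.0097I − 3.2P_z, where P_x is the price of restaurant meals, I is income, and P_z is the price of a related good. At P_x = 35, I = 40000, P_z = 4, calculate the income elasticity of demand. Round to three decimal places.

1.431

Q = 29 − 3.8(35) + 0.0097(40000) − 3.2(4) = 29 − 133 + 388 − 12.8 = 271.2.
∂Q/∂I = +0.0097, so E_I = 0.0097·(40000/271.2) ≈ 1.431.
E_I > 1: normal good (luxury).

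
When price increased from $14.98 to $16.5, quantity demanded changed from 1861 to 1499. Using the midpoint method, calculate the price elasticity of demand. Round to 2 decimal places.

%ΔQ = (1499 − 1861)/[(1861 + 1499)/2] = -362/1680 ≈ -0.2155.
%Δp = (16.5 − 14.98)/[(14.98 + 16.5)/2] = 1.52/15.74 ≈ 0.0966.
Arc elasticity E = %ΔQ/%Δp ≈ -0.2155/0.0966 ≈ -2.23.
|E| > 1: demand is elastic over this range.

-2.23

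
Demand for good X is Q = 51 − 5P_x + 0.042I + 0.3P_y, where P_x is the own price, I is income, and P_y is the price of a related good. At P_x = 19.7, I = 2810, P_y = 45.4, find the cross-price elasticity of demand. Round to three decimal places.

First evaluate Q: 51 − 5(19.7) + 0.042(2810) + 0.3(45.4) = 51 − 98.5 + 118.02 + 13.62 = 84.14.
∂Q/∂P_y = +0.3, so E_xy = 0.3·(45.4/84.14) ≈ 0.162.
E_xy > 0: the goods are substitutes.

0.162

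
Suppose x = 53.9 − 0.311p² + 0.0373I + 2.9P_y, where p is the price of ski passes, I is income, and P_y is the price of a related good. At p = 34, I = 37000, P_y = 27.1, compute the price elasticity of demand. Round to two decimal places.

-0.62

At the given point, x = 53.9 − 0.311(34)² + 0.0373(37000) + 2.9(27.1) = 53.9 − 359.516 + 1380.1 + 78.59 = 1153.074.
∂x/∂p = −2·0.311·p = -21.148, so E_p = -21.148·(34/1153.074) ≈ -0.62.
|E_p| < 1: demand is inelastic.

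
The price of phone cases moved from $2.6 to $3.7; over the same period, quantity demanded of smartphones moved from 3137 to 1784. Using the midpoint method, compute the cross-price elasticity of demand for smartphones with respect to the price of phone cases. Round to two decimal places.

%ΔQ_x = (1784 − 3137)/[(3137+1784)/2] = -1353/2460.5 ≈ -0.5499.
%ΔP_y = (3.7 − 2.6)/[(2.6+3.7)/2] ≈ 0.3492.
E_xy = -0.5499/0.3492 ≈ -1.57.
E_xy < 0, so smartphones and phone cases are complements.

-1.57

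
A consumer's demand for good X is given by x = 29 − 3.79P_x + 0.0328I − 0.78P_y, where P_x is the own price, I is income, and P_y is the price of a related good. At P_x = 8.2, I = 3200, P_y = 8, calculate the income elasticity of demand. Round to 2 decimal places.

1.09

Substituting, x = 29 − 3.79(8.2) + 0.0328(3200) − 0.78(8) = 29 − 31.078 + 104.96 − 6.24 = 96.642.
∂x/∂I = +0.0328, so E_I = 0.0328·(3200/96.642) ≈ 1.09.
E_I > 1: normal good (luxury).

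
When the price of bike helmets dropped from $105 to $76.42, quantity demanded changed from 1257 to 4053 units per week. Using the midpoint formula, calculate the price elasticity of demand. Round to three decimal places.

-3.342

%ΔQ = (4053 − 1257)/[(1257 + 4053)/2] = 2796/2655 ≈ 1.0531.
%ΔP = (76.42 − 105)/[(105 + 76.42)/2] = -28.58/90.71 ≈ -0.3151.
Arc elasticity E = %ΔQ/%ΔP ≈ 1.0531/-0.3151 ≈ -3.342.
|E| > 1: demand is elastic over this range.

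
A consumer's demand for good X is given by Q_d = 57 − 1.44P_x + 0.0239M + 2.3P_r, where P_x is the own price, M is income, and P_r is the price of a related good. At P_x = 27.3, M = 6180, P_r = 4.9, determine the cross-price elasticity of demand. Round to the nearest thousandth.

Q_d = 57 − 1.44(27.3) + 0.0239(6180) + 2.3(4.9) = 57 − 39.312 + 147.702 + 11.27 = 176.66.
∂Q_d/∂P_r = +2.3, so E_xy = 2.3·(4.9/176.66) ≈ 0.064.
E_xy > 0: the goods are substitutes.

0.064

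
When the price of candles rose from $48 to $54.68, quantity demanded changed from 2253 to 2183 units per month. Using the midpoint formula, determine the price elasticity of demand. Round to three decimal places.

%ΔQ = (2183 − 2253)/[(2253 + 2183)/2] = -70/2218 ≈ -0.0316.
%ΔP = (54.68 − 48)/[(48 + 54.68)/2] = 6.68/51.34 ≈ 0.1301.
Arc elasticity E = %ΔQ/%ΔP ≈ -0.0316/0.1301 ≈ -0.243.
|E| < 1: demand is inelastic over this range.

-0.243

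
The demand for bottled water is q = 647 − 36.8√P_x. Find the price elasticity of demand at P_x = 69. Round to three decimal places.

At P_x = 69, q = 341.3162.
dq/dP_x = −36.8/(2√P_x) = −36.8/(2·8.3066).
Point elasticity E = (dq/dP_x)·(P_x/q) = -2.2151 × 69/341.3162 ≈ -0.448.
|E| < 1, so demand is inelastic at this price.

-0.448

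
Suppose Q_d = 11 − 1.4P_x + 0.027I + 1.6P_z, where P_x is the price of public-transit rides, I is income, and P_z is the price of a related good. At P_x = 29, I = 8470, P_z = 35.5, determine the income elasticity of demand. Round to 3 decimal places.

0.894

Evaluating quantity at (P_x, I, P_z) gives Q_d = 11 − 1.4(29) + 0.027(8470) + 1.6(35.5) = 11 − 40.6 + 228.69 + 56.8 = 255.89.
∂Q_d/∂I = +0.027, so E_I = 0.027·(8470/255.89) ≈ 0.894.
E_I ∈ (0,1): normal good (necessity).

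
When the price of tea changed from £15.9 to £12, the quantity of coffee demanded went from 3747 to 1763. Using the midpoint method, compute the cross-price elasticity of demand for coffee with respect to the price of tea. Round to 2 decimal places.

%ΔQ_x = (1763 − 3747)/[(3747+1763)/2] = -1984/2755 ≈ -0.7201.
%ΔP_y = (12 − 15.9)/[(15.9+12)/2] ≈ -0.2796.
E_xy = -0.7201/-0.2796 ≈ 2.58.
E_xy > 0, so coffee and tea are substitutes.

2.58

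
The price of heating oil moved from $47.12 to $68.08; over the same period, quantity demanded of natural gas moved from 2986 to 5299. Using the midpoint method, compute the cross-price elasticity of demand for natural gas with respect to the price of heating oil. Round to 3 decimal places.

1.534

%ΔQ_x = (5299 − 2986)/[(2986+5299)/2] = 2313/4142.5 ≈ 0.5584.
%ΔP_y = (68.08 − 47.12)/[(47.12+68.08)/2] ≈ 0.3639.
E_xy = 0.5584/0.3639 ≈ 1.534.
E_xy > 0, so natural gas and heating oil are substitutes.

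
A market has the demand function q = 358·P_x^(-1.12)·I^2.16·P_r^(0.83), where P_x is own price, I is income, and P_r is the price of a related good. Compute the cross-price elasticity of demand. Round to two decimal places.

0.83

For a Cobb–Douglas (constant-elasticity) form q = A·P_r^α·…, the elasticity with respect to P_r equals the exponent α at every point.
Here the exponent on P_r is 0.83, so the cross-price elasticity of demand is 0.83.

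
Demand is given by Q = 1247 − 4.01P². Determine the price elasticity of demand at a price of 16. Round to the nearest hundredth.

-9.31

At P = 16, Q = 220.44.
dQ/dP = −2·4.01·P = −128.32.
Point elasticity E = (dQ/dP)·(P/Q) = -128.32 × 16/220.44 ≈ -9.31.
|E| > 1, so demand is elastic at this price.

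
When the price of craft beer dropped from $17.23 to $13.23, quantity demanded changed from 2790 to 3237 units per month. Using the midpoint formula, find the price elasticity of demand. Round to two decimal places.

%ΔQ = (3237 − 2790)/[(2790 + 3237)/2] = 447/3013.5 ≈ 0.1483.
%ΔP = (13.23 − 17.23)/[(17.23 + 13.23)/2] = -4/15.23 ≈ -0.2626.
Arc elasticity E = %ΔQ/%ΔP ≈ 0.1483/-0.2626 ≈ -0.56.
|E| < 1: demand is inelastic over this range.

-0.56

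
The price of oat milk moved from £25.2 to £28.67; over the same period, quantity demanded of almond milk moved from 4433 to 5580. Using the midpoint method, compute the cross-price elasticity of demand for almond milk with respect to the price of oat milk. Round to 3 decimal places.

1.778

%ΔQ_x = (5580 − 4433)/[(4433+5580)/2] = 1147/5006.5 ≈ 0.2291.
%ΔP_y = (28.67 − 25.2)/[(25.2+28.67)/2] ≈ 0.1288.
E_xy = 0.2291/0.1288 ≈ 1.778.
E_xy > 0, so almond milk and oat milk are substitutes.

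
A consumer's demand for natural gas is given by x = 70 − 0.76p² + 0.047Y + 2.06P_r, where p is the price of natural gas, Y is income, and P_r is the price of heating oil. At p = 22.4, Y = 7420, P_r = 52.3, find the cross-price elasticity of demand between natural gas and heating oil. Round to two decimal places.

At the given point, x = 70 − 0.76(22.4)² + 0.047(7420) + 2.06(52.3) = 70 − 381.3376 + 348.74 + 107.738 = 145.1404.
∂x/∂P_r = +2.06, so E_xy = 2.06·(52.3/145.1404) ≈ 0.74.
E_xy > 0: the goods are substitutes.

0.74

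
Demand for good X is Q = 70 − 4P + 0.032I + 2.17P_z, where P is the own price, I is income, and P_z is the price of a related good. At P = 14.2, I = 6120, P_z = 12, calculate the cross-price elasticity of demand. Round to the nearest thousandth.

Q = 70 − 4(14.2) + 0.032(6120) + 2.17(12) = 70 − 56.8 + 195.84 + 26.04 = 235.08.
∂Q/∂P_z = +2.17, so E_xy = 2.17·(12/235.08) ≈ 0.111.
E_xy > 0: the goods are substitutes.

0.111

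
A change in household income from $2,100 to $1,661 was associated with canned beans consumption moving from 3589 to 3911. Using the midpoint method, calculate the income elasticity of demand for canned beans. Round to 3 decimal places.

-0.368

%ΔQ = (3911 − 3589)/[(3589+3911)/2] = 322/3750 ≈ 0.0859.
%ΔI = (1,661 − 2,100)/[(2,100+1,661)/2] = -439/1880.5 ≈ -0.2334.
E_I = %ΔQ/%ΔI ≈ -0.368.
E_I < 0: inferior good.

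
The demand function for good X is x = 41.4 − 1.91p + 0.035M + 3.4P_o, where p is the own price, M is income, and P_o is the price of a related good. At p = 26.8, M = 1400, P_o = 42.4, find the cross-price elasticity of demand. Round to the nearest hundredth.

First evaluate x: 41.4 − 1.91(26.8) + 0.035(1400) + 3.4(42.4) = 41.4 − 51.188 + 49 + 144.16 = 183.372.
∂x/∂P_o = +3.4, so E_xy = 3.4·(42.4/183.372) ≈ 0.79.
E_xy > 0: the goods are substitutes.

0.79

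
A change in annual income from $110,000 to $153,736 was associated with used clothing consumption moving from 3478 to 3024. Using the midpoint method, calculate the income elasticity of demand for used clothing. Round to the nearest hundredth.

%ΔQ = (3024 − 3478)/[(3478+3024)/2] = -454/3251 ≈ -0.1396.
%ΔM = (153,736 − 110,000)/[(110,000+153,736)/2] = 43736/131868 ≈ 0.3317.
E_I = %ΔQ/%ΔM ≈ -0.42.
E_I < 0: inferior good.

-0.42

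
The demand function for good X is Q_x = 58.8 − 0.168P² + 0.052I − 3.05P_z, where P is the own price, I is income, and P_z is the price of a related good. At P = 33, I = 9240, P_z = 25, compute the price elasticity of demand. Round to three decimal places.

Q_x = 58.8 − 0.168(33)² + 0.052(9240) − 3.05(25) = 58.8 − 182.952 + 480.48 − 76.25 = 280.078.
∂Q_x/∂P = −2·0.168·P = -11.088, so E_p = -11.088·(33/280.078) ≈ -1.306.
|E_p| > 1: demand is elastic.

-1.306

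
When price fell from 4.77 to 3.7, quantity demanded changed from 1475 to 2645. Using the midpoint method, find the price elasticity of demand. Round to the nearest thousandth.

-2.248

%Δq = (2645 − 1475)/[(1475 + 2645)/2] = 1170/2060 ≈ 0.5680.
%Δp = (3.7 − 4.77)/[(4.77 + 3.7)/2] = -1.07/4.235 ≈ -0.2527.
Arc elasticity E = %Δq/%Δp ≈ 0.5680/-0.2527 ≈ -2.248.
|E| > 1: demand is elastic over this range.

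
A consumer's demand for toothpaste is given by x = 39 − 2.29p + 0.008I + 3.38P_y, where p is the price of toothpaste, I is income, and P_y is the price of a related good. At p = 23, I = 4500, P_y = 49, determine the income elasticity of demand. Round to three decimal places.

First evaluate x: 39 − 2.29(23) + 0.008(4500) + 3.38(49) = 39 − 52.67 + 36 + 165.62 = 187.95.
∂x/∂I = +0.008, so E_I = 0.008·(4500/187.95) ≈ 0.192.
E_I ∈ (0,1): normal good (necessity).

0.192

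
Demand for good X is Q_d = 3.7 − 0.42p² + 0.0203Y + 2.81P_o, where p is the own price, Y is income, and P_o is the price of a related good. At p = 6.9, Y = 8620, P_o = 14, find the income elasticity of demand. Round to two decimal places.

0.88

First evaluate Q_d: 3.7 − 0.42(6.9)² + 0.0203(8620) + 2.81(14) = 3.7 − 19.9962 + 174.986 + 39.34 = 198.0298.
∂Q_d/∂Y = +0.0203, so E_I = 0.0203·(8620/198.0298) ≈ 0.88.
E_I ∈ (0,1): normal good (necessity).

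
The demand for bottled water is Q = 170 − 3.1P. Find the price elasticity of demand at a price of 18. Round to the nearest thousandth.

At P = 18, Q = 114.2.
dQ/dP = −3.1.
Point elasticity E = (dQ/dP)·(P/Q) = -3.1 × 18/114.2 ≈ -0.489.
|E| < 1, so demand is inelastic at this price.

-0.489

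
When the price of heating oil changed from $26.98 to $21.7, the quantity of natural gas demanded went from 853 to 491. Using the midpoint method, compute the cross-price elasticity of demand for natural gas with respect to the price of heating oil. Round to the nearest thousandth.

2.483

%ΔQ_x = (491 − 853)/[(853+491)/2] = -362/672 ≈ -0.5387.
%ΔP_y = (21.7 − 26.98)/[(26.98+21.7)/2] ≈ -0.2169.
E_xy = -0.5387/-0.2169 ≈ 2.483.
E_xy > 0, so natural gas and heating oil are substitutes.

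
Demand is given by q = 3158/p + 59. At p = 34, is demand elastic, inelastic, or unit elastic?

inelastic

At p = 34, q = 151.8824.
dq/dp = −3158/p² = −2.7318.
Point elasticity E = (dq/dp)·(p/q) = -2.7318 × 34/151.8824 ≈ -0.612.
|E| ≈ 0.612 < 1, so demand is inelastic.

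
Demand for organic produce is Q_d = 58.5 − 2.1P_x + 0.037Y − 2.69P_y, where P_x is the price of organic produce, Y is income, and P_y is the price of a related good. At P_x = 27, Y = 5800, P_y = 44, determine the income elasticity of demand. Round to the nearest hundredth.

At the given point, Q_d = 58.5 − 2.1(27) + 0.037(5800) − 2.69(44) = 58.5 − 56.7 + 214.6 − 118.36 = 98.04.
∂Q_d/∂Y = +0.037, so E_I = 0.037·(5800/98.04) ≈ 2.19.
E_I > 1: normal good (luxury).

2.19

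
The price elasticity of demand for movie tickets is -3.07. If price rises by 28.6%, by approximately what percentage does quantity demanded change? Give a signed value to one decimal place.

-87.8

%ΔQ ≈ E × %ΔP = (-3.07) × (28.6%) ≈ -87.8%.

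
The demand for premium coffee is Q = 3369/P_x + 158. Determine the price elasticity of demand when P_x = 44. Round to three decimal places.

At P_x = 44, Q = 234.5682.
dQ/dP_x = −3369/P_x² = −1.7402.
Point elasticity E = (dQ/dP_x)·(P_x/Q) = -1.7402 × 44/234.5682 ≈ -0.326.
|E| < 1, so demand is inelastic at this price.

-0.326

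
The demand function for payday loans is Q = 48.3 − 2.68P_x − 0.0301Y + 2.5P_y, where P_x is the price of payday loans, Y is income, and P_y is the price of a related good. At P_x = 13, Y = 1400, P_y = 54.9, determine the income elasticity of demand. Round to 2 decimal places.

Evaluating quantity at (P_x, Y, P_y) gives Q = 48.3 − 2.68(13) − 0.0301(1400) + 2.5(54.9) = 48.3 − 34.84 − 42.14 + 137.25 = 108.57.
∂Q/∂Y = −0.0301, so E_I = -0.0301·(1400/108.57) ≈ -0.39.
E_I < 0: inferior good.

-0.39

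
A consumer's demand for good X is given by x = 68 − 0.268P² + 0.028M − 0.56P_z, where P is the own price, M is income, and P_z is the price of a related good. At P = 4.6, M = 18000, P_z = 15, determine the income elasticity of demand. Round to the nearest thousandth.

0.903

At the given point, x = 68 − 0.268(4.6)² + 0.028(18000) − 0.56(15) = 68 − 5.6709 + 504 − 8.4 = 557.9291.
∂x/∂M = +0.028, so E_I = 0.028·(18000/557.9291) ≈ 0.903.
E_I ∈ (0,1): normal good (necessity).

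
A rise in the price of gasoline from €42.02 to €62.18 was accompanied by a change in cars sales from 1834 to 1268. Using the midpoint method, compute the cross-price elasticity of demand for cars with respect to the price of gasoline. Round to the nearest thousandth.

%ΔQ_x = (1268 − 1834)/[(1834+1268)/2] = -566/1551 ≈ -0.3649.
%ΔP_y = (62.18 − 42.02)/[(42.02+62.18)/2] ≈ 0.3869.
E_xy = -0.3649/0.3869 ≈ -0.943.
E_xy < 0, so cars and gasoline are complements.

-0.943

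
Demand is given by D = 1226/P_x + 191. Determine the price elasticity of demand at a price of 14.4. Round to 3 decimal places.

At P_x = 14.4, D = 276.1389.
dD/dP_x = −1226/P_x² = −5.9124.
Point elasticity E = (dD/dP_x)·(P_x/D) = -5.9124 × 14.4/276.1389 ≈ -0.308.
|E| < 1, so demand is inelastic at this price.

-0.308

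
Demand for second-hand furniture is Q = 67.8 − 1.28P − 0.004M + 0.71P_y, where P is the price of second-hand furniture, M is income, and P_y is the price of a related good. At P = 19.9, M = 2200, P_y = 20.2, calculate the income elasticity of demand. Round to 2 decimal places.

First evaluate Q: 67.8 − 1.28(19.9) − 0.004(2200) + 0.71(20.2) = 67.8 − 25.472 − 8.8 + 14.342 = 47.87.
∂Q/∂M = −0.004, so E_I = -0.004·(2200/47.87) ≈ -0.18.
E_I < 0: inferior good.

-0.18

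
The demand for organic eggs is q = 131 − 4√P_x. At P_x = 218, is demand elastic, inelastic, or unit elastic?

inelastic

At P_x = 218, q = 71.9407.
dq/dP_x = −4/(2√P_x) = −4/(2·14.7648).
Point elasticity E = (dq/dP_x)·(P_x/q) = -0.1355 × 218/71.9407 ≈ -0.410.
|E| ≈ 0.410 < 1, so demand is inelastic.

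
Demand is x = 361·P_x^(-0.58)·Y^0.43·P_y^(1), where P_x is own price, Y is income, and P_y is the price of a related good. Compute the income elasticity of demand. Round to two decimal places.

For a Cobb–Douglas (constant-elasticity) form x = A·Y^α·…, the elasticity with respect to Y equals the exponent α at every point.
Here the exponent on Y is 0.43, so the income elasticity of demand is 0.43.

0.43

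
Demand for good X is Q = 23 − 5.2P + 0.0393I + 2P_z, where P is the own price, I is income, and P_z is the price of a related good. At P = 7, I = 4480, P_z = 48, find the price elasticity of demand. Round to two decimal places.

-0.14

First evaluate Q: 23 − 5.2(7) + 0.0393(4480) + 2(48) = 23 − 36.4 + 176.064 + 96 = 258.664.
∂Q/∂P = −5.2, so E_p = (−5.2)·(7/258.664) ≈ -0.14.
|E_p| < 1: demand is inelastic.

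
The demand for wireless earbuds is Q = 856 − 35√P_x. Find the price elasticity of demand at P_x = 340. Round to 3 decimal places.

-1.532

At P_x = 340, Q = 210.6319.
dQ/dP_x = −35/(2√P_x) = −35/(2·18.4391).
Point elasticity E = (dQ/dP_x)·(P_x/Q) = -0.9491 × 340/210.6319 ≈ -1.532.
|E| > 1, so demand is elastic at this price.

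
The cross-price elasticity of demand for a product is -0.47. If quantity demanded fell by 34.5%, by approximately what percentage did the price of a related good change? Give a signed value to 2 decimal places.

73.40

%ΔQ ≈ E × %ΔP_y ⇒ %ΔP_y = %ΔQ / E = (-34.5%)/(-0.47) ≈ 73.40%.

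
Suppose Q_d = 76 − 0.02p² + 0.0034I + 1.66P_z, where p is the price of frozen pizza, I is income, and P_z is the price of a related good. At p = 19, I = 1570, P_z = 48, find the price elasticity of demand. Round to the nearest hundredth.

-0.09

Substituting, Q_d = 76 − 0.02(19)² + 0.0034(1570) + 1.66(48) = 76 − 7.22 + 5.338 + 79.68 = 153.798.
∂Q_d/∂p = −2·0.02·p = -0.76, so E_p = -0.76·(19/153.798) ≈ -0.09.
|E_p| < 1: demand is inelastic.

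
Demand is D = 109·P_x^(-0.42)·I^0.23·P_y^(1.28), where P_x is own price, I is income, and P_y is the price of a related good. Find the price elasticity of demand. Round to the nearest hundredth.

-0.42

For a Cobb–Douglas (constant-elasticity) form D = A·P_x^α·…, the elasticity with respect to P_x equals the exponent α at every point.
Here the exponent on P_x is -0.42, so the price elasticity of demand is -0.42.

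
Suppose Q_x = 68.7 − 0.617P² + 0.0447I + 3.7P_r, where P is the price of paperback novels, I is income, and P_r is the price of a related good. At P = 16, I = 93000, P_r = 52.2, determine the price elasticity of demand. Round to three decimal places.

First evaluate Q_x: 68.7 − 0.617(16)² + 0.0447(93000) + 3.7(52.2) = 68.7 − 157.952 + 4157.1 + 193.14 = 4260.988.
∂Q_x/∂P = −2·0.617·P = -19.744, so E_p = -19.744·(16/4260.988) ≈ -0.074.
|E_p| < 1: demand is inelastic.

-0.074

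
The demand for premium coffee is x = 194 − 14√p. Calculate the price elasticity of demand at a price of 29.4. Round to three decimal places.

-0.321

At p = 29.4, x = 118.0895.
dx/dp = −14/(2√p) = −14/(2·5.4222).
Point elasticity E = (dx/dp)·(p/x) = -1.291 × 29.4/118.0895 ≈ -0.321.
|E| < 1, so demand is inelastic at this price.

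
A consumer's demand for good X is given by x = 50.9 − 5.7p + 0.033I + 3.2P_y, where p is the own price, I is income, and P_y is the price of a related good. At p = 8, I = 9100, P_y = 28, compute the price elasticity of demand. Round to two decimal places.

Substituting, x = 50.9 − 5.7(8) + 0.033(9100) + 3.2(28) = 50.9 − 45.6 + 300.3 + 89.6 = 395.2.
∂x/∂p = −5.7, so E_p = (−5.7)·(8/395.2) ≈ -0.12.
|E_p| < 1: demand is inelastic.

-0.12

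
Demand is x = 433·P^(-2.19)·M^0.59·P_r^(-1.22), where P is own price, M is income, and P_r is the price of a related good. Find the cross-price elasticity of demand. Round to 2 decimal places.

-1.22

For a Cobb–Douglas (constant-elasticity) form x = A·P_r^α·…, the elasticity with respect to P_r equals the exponent α at every point.
Here the exponent on P_r is -1.22, so the cross-price elasticity of demand is -1.22.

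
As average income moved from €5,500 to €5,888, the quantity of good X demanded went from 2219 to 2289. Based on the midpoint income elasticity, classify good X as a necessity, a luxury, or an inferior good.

necessity

%ΔQ = (2289 − 2219)/[(2219+2289)/2] = 70/2254 ≈ 0.0311.
%ΔI = (5,888 − 5,500)/[(5,500+5,888)/2] = 388/5694 ≈ 0.0681.
E_I = %ΔQ/%ΔI ≈ 0.456.
E_I ∈ (0,1): normal good (necessity).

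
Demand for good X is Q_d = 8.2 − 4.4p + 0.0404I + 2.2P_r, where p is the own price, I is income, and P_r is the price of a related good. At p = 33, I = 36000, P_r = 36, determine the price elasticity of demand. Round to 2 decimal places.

-0.10

At the given point, Q_d = 8.2 − 4.4(33) + 0.0404(36000) + 2.2(36) = 8.2 − 145.2 + 1454.4 + 79.2 = 1396.6.
∂Q_d/∂p = −4.4, so E_p = (−4.4)·(33/1396.6) ≈ -0.10.
|E_p| < 1: demand is inelastic.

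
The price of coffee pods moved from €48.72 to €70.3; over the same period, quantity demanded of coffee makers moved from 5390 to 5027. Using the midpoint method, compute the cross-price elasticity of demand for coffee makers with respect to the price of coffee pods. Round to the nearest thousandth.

-0.192

%ΔQ_x = (5027 − 5390)/[(5390+5027)/2] = -363/5208.5 ≈ -0.0697.
%ΔP_y = (70.3 − 48.72)/[(48.72+70.3)/2] ≈ 0.3626.
E_xy = -0.0697/0.3626 ≈ -0.192.
E_xy < 0, so coffee makers and coffee pods are complements.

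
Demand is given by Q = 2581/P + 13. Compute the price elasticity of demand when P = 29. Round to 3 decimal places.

-0.873

At P = 29, Q = 102.
dQ/dP = −2581/P² = −3.069.
Point elasticity E = (dQ/dP)·(P/Q) = -3.069 × 29/102 ≈ -0.873.
|E| < 1, so demand is inelastic at this price.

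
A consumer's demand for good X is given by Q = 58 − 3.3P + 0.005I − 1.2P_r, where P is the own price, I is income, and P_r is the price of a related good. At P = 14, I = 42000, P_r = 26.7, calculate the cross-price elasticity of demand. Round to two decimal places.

-0.17

Evaluating quantity at (P, I, P_r) gives Q = 58 − 3.3(14) + 0.005(42000) − 1.2(26.7) = 58 − 46.2 + 210 − 32.04 = 189.76.
∂Q/∂P_r = −1.2, so E_xy = -1.2·(26.7/189.76) ≈ -0.17.
E_xy < 0: the goods are complements.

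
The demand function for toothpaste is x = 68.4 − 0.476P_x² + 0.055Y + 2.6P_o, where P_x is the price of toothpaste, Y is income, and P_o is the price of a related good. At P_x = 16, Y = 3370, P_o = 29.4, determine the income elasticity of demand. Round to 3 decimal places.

x = 68.4 − 0.476(16)² + 0.055(3370) + 2.6(29.4) = 68.4 − 121.856 + 185.35 + 76.44 = 208.334.
∂x/∂Y = +0.055, so E_I = 0.055·(3370/208.334) ≈ 0.890.
E_I ∈ (0,1): normal good (necessity).

0.890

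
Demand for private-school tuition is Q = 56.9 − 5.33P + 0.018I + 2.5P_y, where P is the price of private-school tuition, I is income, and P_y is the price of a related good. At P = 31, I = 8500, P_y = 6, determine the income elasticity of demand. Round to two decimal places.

Q = 56.9 − 5.33(31) + 0.018(8500) + 2.5(6) = 56.9 − 165.23 + 153 + 15 = 59.67.
∂Q/∂I = +0.018, so E_I = 0.018·(8500/59.67) ≈ 2.56.
E_I > 1: normal good (luxury).

2.56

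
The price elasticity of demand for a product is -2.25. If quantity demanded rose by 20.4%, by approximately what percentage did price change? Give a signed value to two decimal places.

%ΔQ ≈ E × %ΔP ⇒ %ΔP = %ΔQ / E = (20.4%)/(-2.25) ≈ -9.07%.

-9.07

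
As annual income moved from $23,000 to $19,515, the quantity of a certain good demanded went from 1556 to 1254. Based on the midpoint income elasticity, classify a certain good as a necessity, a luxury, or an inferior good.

luxury

%ΔQ = (1254 − 1556)/[(1556+1254)/2] = -302/1405 ≈ -0.2149.
%ΔI = (19,515 − 23,000)/[(23,000+19,515)/2] = -3485/21257.5 ≈ -0.1639.
E_I = %ΔQ/%ΔI ≈ 1.311.
E_I > 1: normal good (luxury).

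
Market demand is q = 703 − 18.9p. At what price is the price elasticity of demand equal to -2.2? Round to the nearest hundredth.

25.57

Set −bp/(a − bp) = −2.2 ⇒ bp = 2.2(a − bp) ⇒ bp(1+2.2) = 2.2·a.
p = 2.2·703/(18.9·3.2) ≈ 25.57.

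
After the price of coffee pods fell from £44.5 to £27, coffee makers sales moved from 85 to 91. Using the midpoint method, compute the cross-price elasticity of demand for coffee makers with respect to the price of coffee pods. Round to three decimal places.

-0.139

%ΔQ_x = (91 − 85)/[(85+91)/2] = 6/88 ≈ 0.0682.
%ΔP_y = (27 − 44.5)/[(44.5+27)/2] ≈ -0.4895.
E_xy = 0.0682/-0.4895 ≈ -0.139.
E_xy < 0, so coffee makers and coffee pods are complements.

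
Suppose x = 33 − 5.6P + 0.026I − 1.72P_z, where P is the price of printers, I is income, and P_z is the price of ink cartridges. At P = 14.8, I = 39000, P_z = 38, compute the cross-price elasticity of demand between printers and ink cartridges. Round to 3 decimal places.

-0.073

At the given point, x = 33 − 5.6(14.8) + 0.026(39000) − 1.72(38) = 33 − 82.88 + 1014 − 65.36 = 898.76.
∂x/∂P_z = −1.72, so E_xy = -1.72·(38/898.76) ≈ -0.073.
E_xy < 0: the goods are complements.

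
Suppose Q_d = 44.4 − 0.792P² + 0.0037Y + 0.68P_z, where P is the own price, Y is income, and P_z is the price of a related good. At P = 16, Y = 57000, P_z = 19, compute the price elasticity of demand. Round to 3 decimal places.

-6.194

Substituting, Q_d = 44.4 − 0.792(16)² + 0.0037(57000) + 0.68(19) = 44.4 − 202.752 + 210.9 + 12.92 = 65.468.
∂Q_d/∂P = −2·0.792·P = -25.344, so E_p = -25.344·(16/65.468) ≈ -6.194.
|E_p| > 1: demand is elastic.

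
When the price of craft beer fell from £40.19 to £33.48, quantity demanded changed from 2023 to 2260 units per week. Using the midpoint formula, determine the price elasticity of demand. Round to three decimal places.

%ΔQ = (2260 − 2023)/[(2023 + 2260)/2] = 237/2141.5 ≈ 0.1107.
%ΔP = (33.48 − 40.19)/[(40.19 + 33.48)/2] = -6.71/36.835 ≈ -0.1822.
Arc elasticity E = %ΔQ/%ΔP ≈ 0.1107/-0.1822 ≈ -0.608.
|E| < 1: demand is inelastic over this range.

-0.608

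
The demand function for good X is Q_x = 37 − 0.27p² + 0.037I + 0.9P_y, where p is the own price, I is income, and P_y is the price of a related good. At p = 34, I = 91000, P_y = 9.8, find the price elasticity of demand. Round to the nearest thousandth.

Substituting, Q_x = 37 − 0.27(34)² + 0.037(91000) + 0.9(9.8) = 37 − 312.12 + 3367 + 8.82 = 3100.7.
∂Q_x/∂p = −2·0.27·p = -18.36, so E_p = -18.36·(34/3100.7) ≈ -0.201.
|E_p| < 1: demand is inelastic.

-0.201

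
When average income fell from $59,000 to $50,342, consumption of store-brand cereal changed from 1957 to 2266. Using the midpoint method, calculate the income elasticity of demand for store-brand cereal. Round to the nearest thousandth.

-0.924

%ΔQ = (2266 − 1957)/[(1957+2266)/2] = 309/2111.5 ≈ 0.1463.
%ΔY = (50,342 − 59,000)/[(59,000+50,342)/2] = -8658/54671 ≈ -0.1584.
E_I = %ΔQ/%ΔY ≈ -0.924.
E_I < 0: inferior good.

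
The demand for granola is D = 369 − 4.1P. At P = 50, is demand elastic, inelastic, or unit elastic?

At P = 50, D = 164.
dD/dP = −4.1.
Point elasticity E = (dD/dP)·(P/D) = -4.1 × 50/164 ≈ -1.250.
|E| ≈ 1.250 > 1, so demand is elastic.

elastic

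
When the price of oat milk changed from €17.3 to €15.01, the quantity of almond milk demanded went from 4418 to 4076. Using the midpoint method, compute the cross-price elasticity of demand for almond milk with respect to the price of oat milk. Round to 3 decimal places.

%ΔQ_x = (4076 − 4418)/[(4418+4076)/2] = -342/4247 ≈ -0.0805.
%ΔP_y = (15.01 − 17.3)/[(17.3+15.01)/2] ≈ -0.1418.
E_xy = -0.0805/-0.1418 ≈ 0.568.
E_xy > 0, so almond milk and oat milk are substitutes.

0.568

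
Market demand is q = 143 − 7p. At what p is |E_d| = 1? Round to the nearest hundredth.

For linear demand q = a − bp, E = −bp/(a − bp). |E| = 1 ⇒ bp = a − bp ⇒ p = a/(2b).
p = 143/(2·7) ≈ 10.21.

10.21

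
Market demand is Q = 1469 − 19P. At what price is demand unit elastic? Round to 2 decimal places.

For linear demand Q = a − bP, E = −bP/(a − bP). |E| = 1 ⇒ bP = a − bP ⇒ P = a/(2b).
P = 1469/(2·19) ≈ 38.66.

38.66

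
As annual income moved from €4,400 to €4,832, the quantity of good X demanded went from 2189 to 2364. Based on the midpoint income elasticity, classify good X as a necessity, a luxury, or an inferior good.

necessity

%ΔQ = (2364 − 2189)/[(2189+2364)/2] = 175/2276.5 ≈ 0.0769.
%ΔM = (4,832 − 4,400)/[(4,400+4,832)/2] = 432/4616 ≈ 0.0936.
E_I = %ΔQ/%ΔM ≈ 0.821.
E_I ∈ (0,1): normal good (necessity).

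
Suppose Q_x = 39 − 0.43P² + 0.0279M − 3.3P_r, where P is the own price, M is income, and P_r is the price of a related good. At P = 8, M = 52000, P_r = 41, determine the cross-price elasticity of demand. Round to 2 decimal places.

Substituting, Q_x = 39 − 0.43(8)² + 0.0279(52000) − 3.3(41) = 39 − 27.52 + 1450.8 − 135.3 = 1326.98.
∂Q_x/∂P_r = −3.3, so E_xy = -3.3·(41/1326.98) ≈ -0.10.
E_xy < 0: the goods are complements.

-0.10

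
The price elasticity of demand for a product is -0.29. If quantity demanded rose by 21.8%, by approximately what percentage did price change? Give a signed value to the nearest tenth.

-75.2

%ΔQ ≈ E × %ΔP ⇒ %ΔP = %ΔQ / E = (21.8%)/(-0.29) ≈ -75.2%.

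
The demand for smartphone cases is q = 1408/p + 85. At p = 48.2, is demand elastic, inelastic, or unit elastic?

At p = 48.2, q = 114.2116.
dq/dp = −1408/p² = −0.6061.
Point elasticity E = (dq/dp)·(p/q) = -0.6061 × 48.2/114.2116 ≈ -0.256.
|E| ≈ 0.256 < 1, so demand is inelastic.

inelastic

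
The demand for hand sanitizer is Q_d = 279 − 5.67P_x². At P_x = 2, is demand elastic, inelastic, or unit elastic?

At P_x = 2, Q_d = 256.32.
dQ_d/dP_x = −2·5.67·P_x = −22.68.
Point elasticity E = (dQ_d/dP_x)·(P_x/Q_d) = -22.68 × 2/256.32 ≈ -0.177.
|E| ≈ 0.177 < 1, so demand is inelastic.

inelastic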